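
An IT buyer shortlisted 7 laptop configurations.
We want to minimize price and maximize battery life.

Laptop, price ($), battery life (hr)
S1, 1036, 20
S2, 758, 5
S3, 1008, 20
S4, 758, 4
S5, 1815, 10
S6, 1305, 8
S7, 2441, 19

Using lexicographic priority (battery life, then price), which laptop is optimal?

First maximize battery life: best is 20, kept {S1, S3}.
Then minimize price: best is 1008, kept {S3}.

S3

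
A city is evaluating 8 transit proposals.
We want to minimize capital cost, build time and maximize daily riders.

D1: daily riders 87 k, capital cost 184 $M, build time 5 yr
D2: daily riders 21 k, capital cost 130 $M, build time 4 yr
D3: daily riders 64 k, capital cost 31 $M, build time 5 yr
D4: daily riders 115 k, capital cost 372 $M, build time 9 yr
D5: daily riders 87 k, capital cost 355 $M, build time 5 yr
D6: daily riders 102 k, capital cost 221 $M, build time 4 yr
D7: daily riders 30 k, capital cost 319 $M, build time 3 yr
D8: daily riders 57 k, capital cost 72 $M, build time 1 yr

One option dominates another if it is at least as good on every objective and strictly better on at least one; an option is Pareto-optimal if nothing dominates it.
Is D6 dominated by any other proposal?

No

D1: worse on daily riders (87 vs 102).
D2: worse on daily riders (21 vs 102).
D3: worse on daily riders (64 vs 102).
D4: worse on capital cost (372 vs 221).
D5: worse on daily riders (87 vs 102).
D7: worse on daily riders (30 vs 102).
D8: worse on daily riders (57 vs 102).
No option is at least as good as D6 on every objective and strictly better on one.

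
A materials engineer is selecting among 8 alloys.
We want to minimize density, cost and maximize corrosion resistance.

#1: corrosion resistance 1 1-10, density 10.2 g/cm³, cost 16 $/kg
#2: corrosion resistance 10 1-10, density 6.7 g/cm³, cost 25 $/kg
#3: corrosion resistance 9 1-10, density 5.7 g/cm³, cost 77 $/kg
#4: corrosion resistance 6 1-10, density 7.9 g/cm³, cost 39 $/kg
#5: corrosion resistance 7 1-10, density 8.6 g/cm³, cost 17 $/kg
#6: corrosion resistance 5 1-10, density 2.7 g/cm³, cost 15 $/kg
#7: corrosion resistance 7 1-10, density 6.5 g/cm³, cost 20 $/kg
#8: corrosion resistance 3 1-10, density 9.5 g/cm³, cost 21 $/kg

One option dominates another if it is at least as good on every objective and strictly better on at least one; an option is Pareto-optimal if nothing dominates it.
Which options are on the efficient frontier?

#1: dominated by #6 (corrosion resistance 5≥1, density 2.7≤10.2, cost 15≤16).
#2: not dominated (best corrosion resistance).
#3: not dominated.
#4: dominated by #2 (corrosion resistance 10≥6, density 6.7≤7.9, cost 25≤39).
#5: not dominated.
#6: not dominated (best density).
#7: not dominated.
#8: dominated by #5 (corrosion resistance 7≥3, density 8.6≤9.5, cost 17≤21).

#2, #3, #5, #6, #7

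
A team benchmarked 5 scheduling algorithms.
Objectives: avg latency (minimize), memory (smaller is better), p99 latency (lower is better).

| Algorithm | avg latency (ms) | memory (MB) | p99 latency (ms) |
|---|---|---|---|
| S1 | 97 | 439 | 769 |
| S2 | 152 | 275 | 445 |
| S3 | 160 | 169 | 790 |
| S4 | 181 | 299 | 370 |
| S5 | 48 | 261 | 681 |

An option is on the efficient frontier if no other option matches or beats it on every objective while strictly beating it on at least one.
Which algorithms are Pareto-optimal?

S2, S3, S4, S5

S1: dominated by S5 (avg latency 48≤97, memory 261≤439, p99 latency 681≤769).
S2: not dominated.
S3: not dominated (best memory).
S4: not dominated (best p99 latency).
S5: not dominated (best avg latency).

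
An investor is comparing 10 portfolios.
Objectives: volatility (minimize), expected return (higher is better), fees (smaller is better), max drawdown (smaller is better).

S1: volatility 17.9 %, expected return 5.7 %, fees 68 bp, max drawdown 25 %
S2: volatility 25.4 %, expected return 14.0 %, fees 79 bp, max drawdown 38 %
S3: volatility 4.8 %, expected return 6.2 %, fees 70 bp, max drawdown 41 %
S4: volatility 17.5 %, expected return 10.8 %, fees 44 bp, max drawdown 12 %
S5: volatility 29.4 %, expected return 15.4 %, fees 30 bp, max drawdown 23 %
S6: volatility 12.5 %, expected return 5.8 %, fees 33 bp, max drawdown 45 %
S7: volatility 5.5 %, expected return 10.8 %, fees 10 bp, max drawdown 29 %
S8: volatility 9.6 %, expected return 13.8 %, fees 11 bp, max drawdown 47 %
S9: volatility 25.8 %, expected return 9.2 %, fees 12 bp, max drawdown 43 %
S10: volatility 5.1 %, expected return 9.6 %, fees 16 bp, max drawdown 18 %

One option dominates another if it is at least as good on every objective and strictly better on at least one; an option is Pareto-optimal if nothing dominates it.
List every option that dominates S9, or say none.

S7: volatility 5.5≤25.8, expected return 10.8≥9.2, fees 10≤12, max drawdown 29≤43 — dominates S9.
Others (S1, S2, S3, S4, S5, S6, S8, S10) are each worse than S9 on at least one objective.

S7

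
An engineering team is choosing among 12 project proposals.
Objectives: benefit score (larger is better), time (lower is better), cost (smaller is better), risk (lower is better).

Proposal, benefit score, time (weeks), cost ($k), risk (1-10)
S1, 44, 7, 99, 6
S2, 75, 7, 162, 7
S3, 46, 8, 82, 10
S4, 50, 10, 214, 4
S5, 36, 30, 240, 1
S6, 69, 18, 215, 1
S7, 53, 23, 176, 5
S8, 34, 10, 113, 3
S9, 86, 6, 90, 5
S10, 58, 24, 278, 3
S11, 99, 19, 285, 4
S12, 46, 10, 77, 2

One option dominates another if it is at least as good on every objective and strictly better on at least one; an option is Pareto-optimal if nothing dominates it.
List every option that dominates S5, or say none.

S6: benefit score 69≥36, time 18≤30, cost 215≤240, risk 1≤1 — dominates S5.
Others (S1, S2, S3, S4, S7, S8, S9, S10, S11, S12) are each worse than S5 on at least one objective.

S6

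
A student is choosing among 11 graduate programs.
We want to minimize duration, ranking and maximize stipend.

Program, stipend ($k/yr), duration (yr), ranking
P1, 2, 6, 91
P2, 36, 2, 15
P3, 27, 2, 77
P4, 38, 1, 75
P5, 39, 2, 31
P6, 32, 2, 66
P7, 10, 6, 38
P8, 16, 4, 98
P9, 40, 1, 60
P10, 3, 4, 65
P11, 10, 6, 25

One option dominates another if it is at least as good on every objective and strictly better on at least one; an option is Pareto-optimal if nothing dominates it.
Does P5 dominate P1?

P5 vs P1: stipend 39≥2, duration 2≤6, ranking 31≤91 — P5 is at least as good on every objective with at least one strict improvement.

Yes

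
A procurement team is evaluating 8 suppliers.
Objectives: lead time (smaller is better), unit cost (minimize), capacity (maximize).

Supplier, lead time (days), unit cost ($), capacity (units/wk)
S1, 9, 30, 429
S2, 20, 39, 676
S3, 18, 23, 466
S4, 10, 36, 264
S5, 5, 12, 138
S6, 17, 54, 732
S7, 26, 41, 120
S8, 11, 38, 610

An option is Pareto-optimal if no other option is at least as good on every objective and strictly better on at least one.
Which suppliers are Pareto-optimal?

S1: not dominated.
S2: not dominated.
S3: not dominated.
S4: dominated by S1 (lead time 9≤10, unit cost 30≤36, capacity 429≥264).
S5: not dominated (best lead time).
S6: not dominated (best capacity).
S7: dominated by S1 (lead time 9≤26, unit cost 30≤41, capacity 429≥120).
S8: not dominated.

S1, S2, S3, S5, S6, S8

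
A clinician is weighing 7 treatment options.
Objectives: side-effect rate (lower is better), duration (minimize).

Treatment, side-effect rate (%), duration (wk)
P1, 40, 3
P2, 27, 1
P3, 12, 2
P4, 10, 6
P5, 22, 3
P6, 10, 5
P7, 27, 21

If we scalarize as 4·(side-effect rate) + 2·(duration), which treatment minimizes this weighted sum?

P1: 4·40 + 2·3 = 166
P2: 4·27 + 2·1 = 110
P3: 4·12 + 2·2 = 52
P4: 4·10 + 2·6 = 52
P5: 4·22 + 2·3 = 94
P6: 4·10 + 2·5 = 50
P7: 4·27 + 2·21 = 150
Lowest: P6 at 50.

P6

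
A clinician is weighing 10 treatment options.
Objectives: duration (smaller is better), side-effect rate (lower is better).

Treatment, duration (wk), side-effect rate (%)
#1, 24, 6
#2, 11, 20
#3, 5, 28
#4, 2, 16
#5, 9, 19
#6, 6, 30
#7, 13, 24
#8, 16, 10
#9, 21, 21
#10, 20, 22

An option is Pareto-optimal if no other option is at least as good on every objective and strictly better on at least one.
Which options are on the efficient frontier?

#1, #4, #8

#1: not dominated (best side-effect rate).
#2: dominated by #4 (duration 2≤11, side-effect rate 16≤20).
#3: dominated by #4 (duration 2≤5, side-effect rate 16≤28).
#4: not dominated (best duration).
#5: dominated by #4 (duration 2≤9, side-effect rate 16≤19).
#6: dominated by #3 (duration 5≤6, side-effect rate 28≤30).
#7: dominated by #2 (duration 11≤13, side-effect rate 20≤24).
#8: not dominated.
#9: dominated by #2 (duration 11≤21, side-effect rate 20≤21).
#10: dominated by #2 (duration 11≤20, side-effect rate 20≤22).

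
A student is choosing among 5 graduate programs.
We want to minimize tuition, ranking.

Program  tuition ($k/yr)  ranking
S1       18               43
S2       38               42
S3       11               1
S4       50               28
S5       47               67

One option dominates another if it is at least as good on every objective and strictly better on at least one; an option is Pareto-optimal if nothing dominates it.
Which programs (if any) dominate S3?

S1: worse on tuition (18 vs 11).
S2: worse on tuition (38 vs 11).
S4: worse on tuition (50 vs 11).
S5: worse on tuition (47 vs 11).
No option dominates S3.

none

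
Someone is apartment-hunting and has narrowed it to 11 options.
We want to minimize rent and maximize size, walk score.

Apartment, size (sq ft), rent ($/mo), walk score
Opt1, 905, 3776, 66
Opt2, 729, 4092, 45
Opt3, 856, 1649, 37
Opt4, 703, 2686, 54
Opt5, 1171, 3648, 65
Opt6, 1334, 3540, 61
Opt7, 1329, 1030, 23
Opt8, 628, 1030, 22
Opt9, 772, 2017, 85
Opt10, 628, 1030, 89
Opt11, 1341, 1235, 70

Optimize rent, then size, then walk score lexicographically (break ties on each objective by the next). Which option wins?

First minimize rent: best is 1030, kept {Opt7, Opt8, Opt10}.
Then maximize size: best is 1329, kept {Opt7}.

Opt7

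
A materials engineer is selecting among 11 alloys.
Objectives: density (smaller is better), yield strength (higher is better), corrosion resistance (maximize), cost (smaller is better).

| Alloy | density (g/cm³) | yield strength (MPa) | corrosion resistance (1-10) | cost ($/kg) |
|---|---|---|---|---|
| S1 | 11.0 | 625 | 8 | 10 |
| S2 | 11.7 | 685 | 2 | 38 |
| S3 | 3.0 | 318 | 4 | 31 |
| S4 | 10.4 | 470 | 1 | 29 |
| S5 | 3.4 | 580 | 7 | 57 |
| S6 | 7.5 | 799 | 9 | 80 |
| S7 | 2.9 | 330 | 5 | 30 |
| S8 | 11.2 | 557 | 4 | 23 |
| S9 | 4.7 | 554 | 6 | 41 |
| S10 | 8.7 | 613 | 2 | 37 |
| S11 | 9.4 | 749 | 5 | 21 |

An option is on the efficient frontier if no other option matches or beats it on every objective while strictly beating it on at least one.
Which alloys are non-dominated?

S1: not dominated (best cost).
S2: dominated by S11 (density 9.4≤11.7, yield strength 749≥685, corrosion resistance 5≥2, cost 21≤38).
S3: dominated by S7 (density 2.9≤3.0, yield strength 330≥318, corrosion resistance 5≥4, cost 30≤31).
S4: dominated by S11 (density 9.4≤10.4, yield strength 749≥470, corrosion resistance 5≥1, cost 21≤29).
S5: not dominated.
S6: not dominated (best yield strength).
S7: not dominated (best density).
S8: dominated by S1 (density 11.0≤11.2, yield strength 625≥557, corrosion resistance 8≥4, cost 10≤23).
S9: not dominated.
S10: not dominated.
S11: not dominated.

S1, S5, S6, S7, S9, S10, S11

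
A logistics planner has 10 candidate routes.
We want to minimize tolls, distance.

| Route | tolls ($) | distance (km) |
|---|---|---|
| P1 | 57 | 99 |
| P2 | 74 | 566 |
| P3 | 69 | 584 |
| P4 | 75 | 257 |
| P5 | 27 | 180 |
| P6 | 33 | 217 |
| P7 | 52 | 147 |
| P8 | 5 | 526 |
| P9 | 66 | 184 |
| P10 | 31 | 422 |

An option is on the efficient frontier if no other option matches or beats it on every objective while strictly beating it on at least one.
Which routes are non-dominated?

P1, P5, P7, P8

P1: not dominated (best distance).
P2: dominated by P1 (tolls 57≤74, distance 99≤566).
P3: dominated by P1 (tolls 57≤69, distance 99≤584).
P4: dominated by P1 (tolls 57≤75, distance 99≤257).
P5: not dominated.
P6: dominated by P5 (tolls 27≤33, distance 180≤217).
P7: not dominated.
P8: not dominated (best tolls).
P9: dominated by P1 (tolls 57≤66, distance 99≤184).
P10: dominated by P5 (tolls 27≤31, distance 180≤422).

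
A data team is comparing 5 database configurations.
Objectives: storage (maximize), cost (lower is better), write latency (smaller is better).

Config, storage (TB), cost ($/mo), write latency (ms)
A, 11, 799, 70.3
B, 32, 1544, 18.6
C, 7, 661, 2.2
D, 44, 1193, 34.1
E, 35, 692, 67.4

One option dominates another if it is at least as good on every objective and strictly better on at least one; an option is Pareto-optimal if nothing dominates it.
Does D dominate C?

No

D vs C: D is worse on cost (1193 vs 661), so it does not dominate C.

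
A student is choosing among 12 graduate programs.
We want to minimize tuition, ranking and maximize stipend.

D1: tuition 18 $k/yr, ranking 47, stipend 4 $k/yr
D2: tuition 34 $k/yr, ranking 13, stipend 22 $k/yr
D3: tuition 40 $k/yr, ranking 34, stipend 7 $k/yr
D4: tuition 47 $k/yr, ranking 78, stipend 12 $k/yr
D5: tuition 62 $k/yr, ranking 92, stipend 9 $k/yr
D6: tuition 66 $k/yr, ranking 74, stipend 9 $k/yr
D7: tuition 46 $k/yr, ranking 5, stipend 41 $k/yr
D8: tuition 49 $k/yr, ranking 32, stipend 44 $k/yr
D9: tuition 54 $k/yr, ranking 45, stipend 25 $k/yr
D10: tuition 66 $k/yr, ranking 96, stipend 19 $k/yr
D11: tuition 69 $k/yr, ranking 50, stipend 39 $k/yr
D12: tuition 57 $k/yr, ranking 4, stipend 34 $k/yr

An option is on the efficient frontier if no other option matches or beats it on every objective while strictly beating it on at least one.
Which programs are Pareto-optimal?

D1, D2, D7, D8, D12

D1: not dominated (best tuition).
D2: not dominated.
D3: dominated by D2 (tuition 34≤40, ranking 13≤34, stipend 22≥7).
D4: dominated by D2 (tuition 34≤47, ranking 13≤78, stipend 22≥12).
D5: dominated by D2 (tuition 34≤62, ranking 13≤92, stipend 22≥9).
D6: dominated by D2 (tuition 34≤66, ranking 13≤74, stipend 22≥9).
D7: not dominated.
D8: not dominated (best stipend).
D9: dominated by D7 (tuition 46≤54, ranking 5≤45, stipend 41≥25).
D10: dominated by D2 (tuition 34≤66, ranking 13≤96, stipend 22≥19).
D11: dominated by D7 (tuition 46≤69, ranking 5≤50, stipend 41≥39).
D12: not dominated (best ranking).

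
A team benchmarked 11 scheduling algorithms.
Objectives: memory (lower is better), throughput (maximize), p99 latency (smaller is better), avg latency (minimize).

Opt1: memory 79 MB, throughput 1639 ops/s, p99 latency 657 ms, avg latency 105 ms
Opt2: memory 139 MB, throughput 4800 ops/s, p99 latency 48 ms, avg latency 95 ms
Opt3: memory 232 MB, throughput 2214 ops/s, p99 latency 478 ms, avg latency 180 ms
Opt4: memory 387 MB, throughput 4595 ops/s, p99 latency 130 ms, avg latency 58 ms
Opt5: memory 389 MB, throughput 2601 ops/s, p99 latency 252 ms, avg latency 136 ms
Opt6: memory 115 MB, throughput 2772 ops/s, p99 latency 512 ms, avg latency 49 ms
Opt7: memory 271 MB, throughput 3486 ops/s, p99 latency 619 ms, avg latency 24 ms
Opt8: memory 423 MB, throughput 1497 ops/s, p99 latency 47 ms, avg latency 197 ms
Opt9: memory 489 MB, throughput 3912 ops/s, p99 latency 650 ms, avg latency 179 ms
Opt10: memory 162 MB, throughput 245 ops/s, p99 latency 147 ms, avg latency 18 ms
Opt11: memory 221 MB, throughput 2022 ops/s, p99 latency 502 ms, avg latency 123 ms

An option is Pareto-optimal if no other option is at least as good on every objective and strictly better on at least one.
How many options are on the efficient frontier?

Opt1: not dominated (best memory).
Opt2: not dominated (best throughput).
Opt3: dominated by Opt2 (memory 139≤232, throughput 4800≥2214, p99 latency 48≤478, avg latency 95≤180).
Opt4: not dominated.
Opt5: dominated by Opt2 (memory 139≤389, throughput 4800≥2601, p99 latency 48≤252, avg latency 95≤136).
Opt6: not dominated.
Opt7: not dominated.
Opt8: not dominated (best p99 latency).
Opt9: dominated by Opt2 (memory 139≤489, throughput 4800≥3912, p99 latency 48≤650, avg latency 95≤179).
Opt10: not dominated (best avg latency).
Opt11: dominated by Opt2 (memory 139≤221, throughput 4800≥2022, p99 latency 48≤502, avg latency 95≤123).
Pareto-optimal: Opt1, Opt2, Opt4, Opt6, Opt7, Opt8, Opt10 → 7.

7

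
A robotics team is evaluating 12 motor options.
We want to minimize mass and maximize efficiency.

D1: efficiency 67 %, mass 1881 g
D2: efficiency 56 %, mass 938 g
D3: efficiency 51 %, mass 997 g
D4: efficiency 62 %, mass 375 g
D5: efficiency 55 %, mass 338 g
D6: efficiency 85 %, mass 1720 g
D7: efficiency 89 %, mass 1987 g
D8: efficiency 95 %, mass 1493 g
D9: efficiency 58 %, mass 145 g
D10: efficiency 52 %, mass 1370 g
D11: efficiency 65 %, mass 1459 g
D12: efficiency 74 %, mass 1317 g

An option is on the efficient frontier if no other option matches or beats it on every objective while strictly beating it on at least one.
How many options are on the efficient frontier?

4

D1: dominated by D6 (efficiency 85≥67, mass 1720≤1881).
D2: dominated by D4 (efficiency 62≥56, mass 375≤938).
D3: dominated by D2 (efficiency 56≥51, mass 938≤997).
D4: not dominated.
D5: dominated by D9 (efficiency 58≥55, mass 145≤338).
D6: dominated by D8 (efficiency 95≥85, mass 1493≤1720).
D7: dominated by D8 (efficiency 95≥89, mass 1493≤1987).
D8: not dominated (best efficiency).
D9: not dominated (best mass).
D10: dominated by D2 (efficiency 56≥52, mass 938≤1370).
D11: dominated by D12 (efficiency 74≥65, mass 1317≤1459).
D12: not dominated.
Pareto-optimal: D4, D8, D9, D12 → 4.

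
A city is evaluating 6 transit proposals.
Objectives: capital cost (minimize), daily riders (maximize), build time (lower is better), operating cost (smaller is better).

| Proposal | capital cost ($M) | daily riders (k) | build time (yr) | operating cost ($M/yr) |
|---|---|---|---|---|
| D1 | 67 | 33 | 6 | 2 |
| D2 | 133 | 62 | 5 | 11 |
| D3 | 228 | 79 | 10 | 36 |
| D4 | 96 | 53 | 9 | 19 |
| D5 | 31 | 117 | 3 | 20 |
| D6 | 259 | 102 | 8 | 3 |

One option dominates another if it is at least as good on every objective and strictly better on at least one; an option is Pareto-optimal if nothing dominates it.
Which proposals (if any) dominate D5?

D1: worse on capital cost (67 vs 31).
D2: worse on capital cost (133 vs 31).
D3: worse on capital cost (228 vs 31).
D4: worse on capital cost (96 vs 31).
D6: worse on capital cost (259 vs 31).
No option dominates D5.

none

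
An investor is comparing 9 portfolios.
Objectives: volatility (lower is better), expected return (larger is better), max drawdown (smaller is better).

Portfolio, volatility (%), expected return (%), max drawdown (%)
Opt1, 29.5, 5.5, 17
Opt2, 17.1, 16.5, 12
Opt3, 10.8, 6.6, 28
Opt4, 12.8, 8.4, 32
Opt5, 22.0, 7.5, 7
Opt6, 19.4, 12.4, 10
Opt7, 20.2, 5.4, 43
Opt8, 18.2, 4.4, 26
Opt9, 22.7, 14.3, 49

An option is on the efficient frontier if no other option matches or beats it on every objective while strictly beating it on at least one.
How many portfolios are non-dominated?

5

Opt1: dominated by Opt2 (volatility 17.1≤29.5, expected return 16.5≥5.5, max drawdown 12≤17).
Opt2: not dominated (best expected return).
Opt3: not dominated (best volatility).
Opt4: not dominated.
Opt5: not dominated (best max drawdown).
Opt6: not dominated.
Opt7: dominated by Opt2 (volatility 17.1≤20.2, expected return 16.5≥5.4, max drawdown 12≤43).
Opt8: dominated by Opt2 (volatility 17.1≤18.2, expected return 16.5≥4.4, max drawdown 12≤26).
Opt9: dominated by Opt2 (volatility 17.1≤22.7, expected return 16.5≥14.3, max drawdown 12≤49).
Pareto-optimal: Opt2, Opt3, Opt4, Opt5, Opt6 → 5.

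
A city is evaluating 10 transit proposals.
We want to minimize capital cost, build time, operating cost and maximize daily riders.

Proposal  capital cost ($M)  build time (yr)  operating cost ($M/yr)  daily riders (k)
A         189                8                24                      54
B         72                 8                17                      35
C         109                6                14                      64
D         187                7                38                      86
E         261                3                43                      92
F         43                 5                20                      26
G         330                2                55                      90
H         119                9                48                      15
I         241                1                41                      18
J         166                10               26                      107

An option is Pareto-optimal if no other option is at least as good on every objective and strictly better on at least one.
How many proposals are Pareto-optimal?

8

A: dominated by C (capital cost 109≤189, build time 6≤8, operating cost 14≤24, daily riders 64≥54).
B: not dominated.
C: not dominated (best operating cost).
D: not dominated.
E: not dominated.
F: not dominated (best capital cost).
G: not dominated.
H: dominated by B (capital cost 72≤119, build time 8≤9, operating cost 17≤48, daily riders 35≥15).
I: not dominated (best build time).
J: not dominated (best daily riders).
Pareto-optimal: B, C, D, E, F, G, I, J → 8.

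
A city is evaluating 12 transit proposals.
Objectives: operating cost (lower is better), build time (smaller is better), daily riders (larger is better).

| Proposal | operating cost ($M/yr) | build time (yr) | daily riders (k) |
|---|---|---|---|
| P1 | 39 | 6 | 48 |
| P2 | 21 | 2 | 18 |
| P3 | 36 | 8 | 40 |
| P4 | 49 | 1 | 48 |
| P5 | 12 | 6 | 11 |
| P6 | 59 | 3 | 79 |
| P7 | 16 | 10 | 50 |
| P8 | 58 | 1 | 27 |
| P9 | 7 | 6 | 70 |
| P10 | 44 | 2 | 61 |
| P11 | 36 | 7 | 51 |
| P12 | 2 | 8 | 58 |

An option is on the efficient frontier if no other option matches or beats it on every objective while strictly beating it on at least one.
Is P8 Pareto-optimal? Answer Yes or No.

No

P4 vs P8: operating cost 49≤58, build time 1≤1, daily riders 48≥27 — P4 is at least as good on every objective and strictly better on at least one, so P4 dominates P8.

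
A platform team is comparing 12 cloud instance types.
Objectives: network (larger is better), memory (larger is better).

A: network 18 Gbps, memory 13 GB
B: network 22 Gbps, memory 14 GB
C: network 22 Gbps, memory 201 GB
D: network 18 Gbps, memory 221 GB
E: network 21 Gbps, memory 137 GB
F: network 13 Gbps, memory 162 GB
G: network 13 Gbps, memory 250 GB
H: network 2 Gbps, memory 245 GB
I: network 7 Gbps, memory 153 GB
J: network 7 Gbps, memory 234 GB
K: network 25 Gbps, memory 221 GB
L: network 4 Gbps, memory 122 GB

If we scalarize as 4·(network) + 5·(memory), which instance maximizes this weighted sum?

A: 4·18 + 5·13 = 137
B: 4·22 + 5·14 = 158
C: 4·22 + 5·201 = 1093
D: 4·18 + 5·221 = 1177
E: 4·21 + 5·137 = 769
F: 4·13 + 5·162 = 862
G: 4·13 + 5·250 = 1302
H: 4·2 + 5·245 = 1233
I: 4·7 + 5·153 = 793
J: 4·7 + 5·234 = 1198
K: 4·25 + 5·221 = 1205
L: 4·4 + 5·122 = 626
Highest: G at 1302.

G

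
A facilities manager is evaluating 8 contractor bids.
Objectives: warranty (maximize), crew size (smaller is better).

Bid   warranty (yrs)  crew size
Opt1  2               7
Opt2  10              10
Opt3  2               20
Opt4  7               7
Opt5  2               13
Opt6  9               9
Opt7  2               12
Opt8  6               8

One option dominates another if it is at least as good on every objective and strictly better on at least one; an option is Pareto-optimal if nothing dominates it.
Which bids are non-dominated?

Opt1: dominated by Opt4 (warranty 7≥2, crew size 7≤7).
Opt2: not dominated (best warranty).
Opt3: dominated by Opt1 (warranty 2≥2, crew size 7≤20).
Opt4: not dominated.
Opt5: dominated by Opt1 (warranty 2≥2, crew size 7≤13).
Opt6: not dominated.
Opt7: dominated by Opt1 (warranty 2≥2, crew size 7≤12).
Opt8: dominated by Opt4 (warranty 7≥6, crew size 7≤8).

Opt2, Opt4, Opt6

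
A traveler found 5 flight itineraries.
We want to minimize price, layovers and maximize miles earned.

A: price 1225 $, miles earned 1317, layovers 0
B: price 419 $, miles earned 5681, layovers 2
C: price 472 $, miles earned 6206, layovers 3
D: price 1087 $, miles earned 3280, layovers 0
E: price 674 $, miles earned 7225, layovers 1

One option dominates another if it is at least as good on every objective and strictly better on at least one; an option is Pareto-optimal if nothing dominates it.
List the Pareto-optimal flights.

B, C, D, E

A: dominated by D (price 1087≤1225, miles earned 3280≥1317, layovers 0≤0).
B: not dominated (best price).
C: not dominated.
D: not dominated.
E: not dominated (best miles earned).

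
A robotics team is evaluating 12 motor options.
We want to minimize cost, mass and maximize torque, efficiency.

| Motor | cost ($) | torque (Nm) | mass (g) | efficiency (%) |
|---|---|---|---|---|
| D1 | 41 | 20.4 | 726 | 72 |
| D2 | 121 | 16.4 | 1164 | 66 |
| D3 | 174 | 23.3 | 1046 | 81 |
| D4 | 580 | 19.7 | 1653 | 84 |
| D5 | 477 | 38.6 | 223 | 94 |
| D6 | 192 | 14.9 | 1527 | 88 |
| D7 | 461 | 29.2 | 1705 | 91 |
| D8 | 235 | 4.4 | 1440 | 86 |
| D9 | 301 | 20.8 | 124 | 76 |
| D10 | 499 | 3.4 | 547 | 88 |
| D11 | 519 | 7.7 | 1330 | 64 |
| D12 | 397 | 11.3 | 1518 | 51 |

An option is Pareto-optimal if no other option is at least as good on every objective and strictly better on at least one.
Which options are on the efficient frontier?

D1: not dominated (best cost).
D2: dominated by D1 (cost 41≤121, torque 20.4≥16.4, mass 726≤1164, efficiency 72≥66).
D3: not dominated.
D4: dominated by D5 (cost 477≤580, torque 38.6≥19.7, mass 223≤1653, efficiency 94≥84).
D5: not dominated (best torque).
D6: not dominated.
D7: not dominated.
D8: not dominated.
D9: not dominated (best mass).
D10: dominated by D5 (cost 477≤499, torque 38.6≥3.4, mass 223≤547, efficiency 94≥88).
D11: dominated by D1 (cost 41≤519, torque 20.4≥7.7, mass 726≤1330, efficiency 72≥64).
D12: dominated by D1 (cost 41≤397, torque 20.4≥11.3, mass 726≤1518, efficiency 72≥51).

D1, D3, D5, D6, D7, D8, D9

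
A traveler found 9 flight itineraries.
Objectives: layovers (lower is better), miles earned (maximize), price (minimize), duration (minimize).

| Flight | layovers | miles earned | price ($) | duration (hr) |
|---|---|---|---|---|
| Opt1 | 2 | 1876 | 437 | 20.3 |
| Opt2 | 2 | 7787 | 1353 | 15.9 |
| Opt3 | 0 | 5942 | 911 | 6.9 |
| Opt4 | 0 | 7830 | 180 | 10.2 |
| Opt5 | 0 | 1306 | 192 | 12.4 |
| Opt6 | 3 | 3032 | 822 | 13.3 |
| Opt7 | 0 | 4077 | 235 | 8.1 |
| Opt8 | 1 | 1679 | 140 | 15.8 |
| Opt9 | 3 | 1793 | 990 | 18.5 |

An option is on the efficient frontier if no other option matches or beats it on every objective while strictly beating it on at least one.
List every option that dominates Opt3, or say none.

none

Opt1: worse on layovers (2 vs 0).
Opt2: worse on layovers (2 vs 0).
Opt4: worse on duration (10.2 vs 6.9).
Opt5: worse on miles earned (1306 vs 5942).
Opt6: worse on layovers (3 vs 0).
Opt7: worse on miles earned (4077 vs 5942).
Opt8: worse on layovers (1 vs 0).
Opt9: worse on layovers (3 vs 0).
No option dominates Opt3.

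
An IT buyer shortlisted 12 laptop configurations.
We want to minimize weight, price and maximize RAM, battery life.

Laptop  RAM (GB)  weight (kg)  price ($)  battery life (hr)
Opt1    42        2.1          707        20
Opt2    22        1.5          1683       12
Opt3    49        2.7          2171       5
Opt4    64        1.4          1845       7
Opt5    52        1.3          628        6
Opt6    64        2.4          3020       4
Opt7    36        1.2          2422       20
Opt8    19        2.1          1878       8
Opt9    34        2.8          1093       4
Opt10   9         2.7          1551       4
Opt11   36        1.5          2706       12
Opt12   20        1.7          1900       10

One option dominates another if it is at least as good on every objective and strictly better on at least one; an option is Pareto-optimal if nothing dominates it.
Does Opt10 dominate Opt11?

No

Opt10 vs Opt11: Opt10 is worse on RAM (9 vs 36), so it does not dominate Opt11.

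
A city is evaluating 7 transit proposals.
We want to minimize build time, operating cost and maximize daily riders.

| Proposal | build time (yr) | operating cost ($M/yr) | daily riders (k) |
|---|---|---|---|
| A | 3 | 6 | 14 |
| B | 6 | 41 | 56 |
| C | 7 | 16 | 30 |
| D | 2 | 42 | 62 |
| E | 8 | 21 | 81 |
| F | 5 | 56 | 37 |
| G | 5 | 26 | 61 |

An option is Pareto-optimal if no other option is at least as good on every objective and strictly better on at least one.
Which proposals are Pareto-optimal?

A, C, D, E, G

A: not dominated (best operating cost).
B: dominated by G (build time 5≤6, operating cost 26≤41, daily riders 61≥56).
C: not dominated.
D: not dominated (best build time).
E: not dominated (best daily riders).
F: dominated by D (build time 2≤5, operating cost 42≤56, daily riders 62≥37).
G: not dominated.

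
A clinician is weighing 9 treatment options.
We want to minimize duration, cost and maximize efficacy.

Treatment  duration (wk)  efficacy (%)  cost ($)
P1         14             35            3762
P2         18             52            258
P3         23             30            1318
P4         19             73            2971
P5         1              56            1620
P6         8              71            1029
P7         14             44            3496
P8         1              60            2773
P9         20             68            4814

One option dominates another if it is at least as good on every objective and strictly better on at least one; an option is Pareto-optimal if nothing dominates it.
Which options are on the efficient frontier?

P1: dominated by P5 (duration 1≤14, efficacy 56≥35, cost 1620≤3762).
P2: not dominated (best cost).
P3: dominated by P2 (duration 18≤23, efficacy 52≥30, cost 258≤1318).
P4: not dominated (best efficacy).
P5: not dominated.
P6: not dominated.
P7: dominated by P5 (duration 1≤14, efficacy 56≥44, cost 1620≤3496).
P8: not dominated.
P9: dominated by P4 (duration 19≤20, efficacy 73≥68, cost 2971≤4814).

P2, P4, P5, P6, P8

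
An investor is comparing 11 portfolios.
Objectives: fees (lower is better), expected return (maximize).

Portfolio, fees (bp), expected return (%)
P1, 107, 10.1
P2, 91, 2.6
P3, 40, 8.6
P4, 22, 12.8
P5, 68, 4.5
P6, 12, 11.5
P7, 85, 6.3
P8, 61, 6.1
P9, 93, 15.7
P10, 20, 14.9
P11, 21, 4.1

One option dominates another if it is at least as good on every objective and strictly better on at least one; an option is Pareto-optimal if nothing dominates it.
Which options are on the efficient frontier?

P1: dominated by P4 (fees 22≤107, expected return 12.8≥10.1).
P2: dominated by P3 (fees 40≤91, expected return 8.6≥2.6).
P3: dominated by P4 (fees 22≤40, expected return 12.8≥8.6).
P4: dominated by P10 (fees 20≤22, expected return 14.9≥12.8).
P5: dominated by P3 (fees 40≤68, expected return 8.6≥4.5).
P6: not dominated (best fees).
P7: dominated by P3 (fees 40≤85, expected return 8.6≥6.3).
P8: dominated by P3 (fees 40≤61, expected return 8.6≥6.1).
P9: not dominated (best expected return).
P10: not dominated.
P11: dominated by P6 (fees 12≤21, expected return 11.5≥4.1).

P6, P9, P10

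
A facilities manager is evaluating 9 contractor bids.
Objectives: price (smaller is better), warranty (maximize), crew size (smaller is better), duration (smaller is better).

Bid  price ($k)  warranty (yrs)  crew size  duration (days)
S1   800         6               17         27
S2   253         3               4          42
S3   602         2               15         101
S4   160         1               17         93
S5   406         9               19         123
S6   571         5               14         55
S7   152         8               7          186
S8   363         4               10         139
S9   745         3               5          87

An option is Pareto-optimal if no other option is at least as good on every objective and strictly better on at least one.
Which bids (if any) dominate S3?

S2: price 253≤602, warranty 3≥2, crew size 4≤15, duration 42≤101 — dominates S3.
S6: price 571≤602, warranty 5≥2, crew size 14≤15, duration 55≤101 — dominates S3.
Others (S1, S4, S5, S7, S8, S9) are each worse than S3 on at least one objective.

S2, S6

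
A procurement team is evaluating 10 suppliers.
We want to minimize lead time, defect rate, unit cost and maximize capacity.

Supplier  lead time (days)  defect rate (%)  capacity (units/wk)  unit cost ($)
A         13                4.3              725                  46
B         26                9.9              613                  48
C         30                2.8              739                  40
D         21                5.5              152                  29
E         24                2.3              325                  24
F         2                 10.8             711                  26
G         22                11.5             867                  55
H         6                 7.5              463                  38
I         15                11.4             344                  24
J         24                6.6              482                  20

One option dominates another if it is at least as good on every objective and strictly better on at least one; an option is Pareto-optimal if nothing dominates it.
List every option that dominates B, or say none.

A: lead time 13≤26, defect rate 4.3≤9.9, capacity 725≥613, unit cost 46≤48 — dominates B.
Others (C, D, E, F, G, H, I, J) are each worse than B on at least one objective.

A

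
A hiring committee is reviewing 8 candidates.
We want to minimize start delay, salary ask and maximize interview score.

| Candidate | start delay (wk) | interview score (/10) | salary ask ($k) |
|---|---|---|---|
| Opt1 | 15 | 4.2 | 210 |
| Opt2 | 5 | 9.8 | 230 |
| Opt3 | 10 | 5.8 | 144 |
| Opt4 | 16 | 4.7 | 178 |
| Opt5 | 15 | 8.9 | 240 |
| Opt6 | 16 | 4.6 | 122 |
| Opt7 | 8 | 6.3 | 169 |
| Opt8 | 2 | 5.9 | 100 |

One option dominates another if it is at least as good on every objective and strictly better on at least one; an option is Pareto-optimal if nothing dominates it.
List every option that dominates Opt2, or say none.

Opt1: worse on start delay (15 vs 5).
Opt3: worse on start delay (10 vs 5).
Opt4: worse on start delay (16 vs 5).
Opt5: worse on start delay (15 vs 5).
Opt6: worse on start delay (16 vs 5).
Opt7: worse on start delay (8 vs 5).
Opt8: worse on interview score (5.9 vs 9.8).
No option dominates Opt2.

none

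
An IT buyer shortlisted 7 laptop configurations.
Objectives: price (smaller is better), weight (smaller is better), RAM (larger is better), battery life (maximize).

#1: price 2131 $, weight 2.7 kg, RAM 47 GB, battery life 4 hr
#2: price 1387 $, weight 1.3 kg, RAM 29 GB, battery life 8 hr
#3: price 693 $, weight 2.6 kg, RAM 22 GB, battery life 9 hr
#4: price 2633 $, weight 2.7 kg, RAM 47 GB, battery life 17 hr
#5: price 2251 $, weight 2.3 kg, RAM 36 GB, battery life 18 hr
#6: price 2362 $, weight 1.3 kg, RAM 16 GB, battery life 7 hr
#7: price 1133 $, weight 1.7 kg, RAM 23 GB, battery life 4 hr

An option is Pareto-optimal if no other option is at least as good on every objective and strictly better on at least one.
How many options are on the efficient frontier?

6

#1: not dominated.
#2: not dominated.
#3: not dominated (best price).
#4: not dominated.
#5: not dominated (best battery life).
#6: dominated by #2 (price 1387≤2362, weight 1.3≤1.3, RAM 29≥16, battery life 8≥7).
#7: not dominated.
Pareto-optimal: #1, #2, #3, #4, #5, #7 → 6.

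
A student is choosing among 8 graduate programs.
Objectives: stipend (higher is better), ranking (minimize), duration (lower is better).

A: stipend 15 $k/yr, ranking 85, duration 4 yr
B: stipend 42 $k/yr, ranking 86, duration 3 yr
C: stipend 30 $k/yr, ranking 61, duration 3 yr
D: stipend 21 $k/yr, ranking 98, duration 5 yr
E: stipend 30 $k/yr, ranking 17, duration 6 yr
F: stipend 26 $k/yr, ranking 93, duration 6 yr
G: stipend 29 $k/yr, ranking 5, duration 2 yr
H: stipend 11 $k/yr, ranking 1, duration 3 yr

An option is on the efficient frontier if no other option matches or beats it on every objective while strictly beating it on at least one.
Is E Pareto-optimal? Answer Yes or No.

A: worse on stipend (15 vs 30).
B: worse on ranking (86 vs 17).
C: worse on ranking (61 vs 17).
D: worse on stipend (21 vs 30).
F: worse on stipend (26 vs 30).
G: worse on stipend (29 vs 30).
H: worse on stipend (11 vs 30).
No option is at least as good as E on every objective and strictly better on one.

Yes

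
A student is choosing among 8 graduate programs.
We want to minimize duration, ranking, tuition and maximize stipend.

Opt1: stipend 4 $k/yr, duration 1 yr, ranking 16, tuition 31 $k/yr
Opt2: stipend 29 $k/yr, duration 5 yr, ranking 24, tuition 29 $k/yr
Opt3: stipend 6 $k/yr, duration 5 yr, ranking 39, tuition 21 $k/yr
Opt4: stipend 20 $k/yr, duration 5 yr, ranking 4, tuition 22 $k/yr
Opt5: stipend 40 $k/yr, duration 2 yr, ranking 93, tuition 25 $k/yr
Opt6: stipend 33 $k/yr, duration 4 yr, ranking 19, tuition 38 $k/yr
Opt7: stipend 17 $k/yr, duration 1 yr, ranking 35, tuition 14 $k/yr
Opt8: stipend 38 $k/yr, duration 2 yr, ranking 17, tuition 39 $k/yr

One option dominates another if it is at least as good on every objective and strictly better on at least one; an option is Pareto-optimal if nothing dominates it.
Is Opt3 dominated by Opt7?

Yes

Opt7 vs Opt3: stipend 17≥6, duration 1≤5, ranking 35≤39, tuition 14≤21 — Opt7 is at least as good on every objective with at least one strict improvement.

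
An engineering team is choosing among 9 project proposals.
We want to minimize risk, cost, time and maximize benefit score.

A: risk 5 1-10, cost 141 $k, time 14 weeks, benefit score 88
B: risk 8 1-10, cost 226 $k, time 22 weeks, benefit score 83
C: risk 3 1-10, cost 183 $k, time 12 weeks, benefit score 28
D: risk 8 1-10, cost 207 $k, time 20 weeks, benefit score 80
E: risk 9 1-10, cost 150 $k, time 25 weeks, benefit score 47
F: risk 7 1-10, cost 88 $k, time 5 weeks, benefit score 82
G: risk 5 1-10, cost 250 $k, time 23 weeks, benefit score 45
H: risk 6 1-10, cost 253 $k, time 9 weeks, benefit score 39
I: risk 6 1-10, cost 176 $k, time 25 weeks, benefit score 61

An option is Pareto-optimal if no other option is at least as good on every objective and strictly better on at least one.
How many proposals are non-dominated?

A: not dominated (best benefit score).
B: dominated by A (risk 5≤8, cost 141≤226, time 14≤22, benefit score 88≥83).
C: not dominated (best risk).
D: dominated by A (risk 5≤8, cost 141≤207, time 14≤20, benefit score 88≥80).
E: dominated by A (risk 5≤9, cost 141≤150, time 14≤25, benefit score 88≥47).
F: not dominated (best cost).
G: dominated by A (risk 5≤5, cost 141≤250, time 14≤23, benefit score 88≥45).
H: not dominated.
I: dominated by A (risk 5≤6, cost 141≤176, time 14≤25, benefit score 88≥61).
Pareto-optimal: A, C, F, H → 4.

4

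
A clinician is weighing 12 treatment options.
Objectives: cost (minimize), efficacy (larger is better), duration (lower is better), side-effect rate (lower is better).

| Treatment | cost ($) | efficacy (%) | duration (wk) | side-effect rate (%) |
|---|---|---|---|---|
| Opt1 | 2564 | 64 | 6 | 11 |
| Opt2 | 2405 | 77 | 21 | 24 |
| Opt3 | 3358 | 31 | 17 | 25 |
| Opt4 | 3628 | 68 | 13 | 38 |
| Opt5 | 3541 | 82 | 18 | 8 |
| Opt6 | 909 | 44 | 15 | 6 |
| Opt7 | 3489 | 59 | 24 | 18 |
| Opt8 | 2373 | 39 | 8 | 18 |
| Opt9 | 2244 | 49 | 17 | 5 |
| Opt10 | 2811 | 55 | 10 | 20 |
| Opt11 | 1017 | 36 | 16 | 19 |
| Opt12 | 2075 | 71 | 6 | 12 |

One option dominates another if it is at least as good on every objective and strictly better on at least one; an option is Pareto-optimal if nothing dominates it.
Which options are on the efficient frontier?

Opt1, Opt2, Opt5, Opt6, Opt9, Opt12

Opt1: not dominated.
Opt2: not dominated.
Opt3: dominated by Opt1 (cost 2564≤3358, efficacy 64≥31, duration 6≤17, side-effect rate 11≤25).
Opt4: dominated by Opt12 (cost 2075≤3628, efficacy 71≥68, duration 6≤13, side-effect rate 12≤38).
Opt5: not dominated (best efficacy).
Opt6: not dominated (best cost).
Opt7: dominated by Opt1 (cost 2564≤3489, efficacy 64≥59, duration 6≤24, side-effect rate 11≤18).
Opt8: dominated by Opt12 (cost 2075≤2373, efficacy 71≥39, duration 6≤8, side-effect rate 12≤18).
Opt9: not dominated (best side-effect rate).
Opt10: dominated by Opt1 (cost 2564≤2811, efficacy 64≥55, duration 6≤10, side-effect rate 11≤20).
Opt11: dominated by Opt6 (cost 909≤1017, efficacy 44≥36, duration 15≤16, side-effect rate 6≤19).
Opt12: not dominated.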